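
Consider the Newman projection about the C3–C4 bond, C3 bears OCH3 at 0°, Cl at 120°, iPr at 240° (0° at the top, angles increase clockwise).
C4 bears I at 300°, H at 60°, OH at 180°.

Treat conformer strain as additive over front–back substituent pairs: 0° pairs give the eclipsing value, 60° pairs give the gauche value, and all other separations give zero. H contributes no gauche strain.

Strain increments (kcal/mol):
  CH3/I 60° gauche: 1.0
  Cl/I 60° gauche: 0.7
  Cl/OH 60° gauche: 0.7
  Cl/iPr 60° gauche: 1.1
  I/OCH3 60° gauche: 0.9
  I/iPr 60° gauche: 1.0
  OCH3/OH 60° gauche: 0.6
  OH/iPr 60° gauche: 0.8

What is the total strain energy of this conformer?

This conformer (staggered): OCH3(0°)/I(300°) gauche 0.9; Cl(120°)/OH(180°) gauche 0.7; iPr(240°)/I(300°) gauche 1.0; iPr(240°)/OH(180°) gauche 0.8 → 3.4 kcal/mol.

3.4 kcal/mol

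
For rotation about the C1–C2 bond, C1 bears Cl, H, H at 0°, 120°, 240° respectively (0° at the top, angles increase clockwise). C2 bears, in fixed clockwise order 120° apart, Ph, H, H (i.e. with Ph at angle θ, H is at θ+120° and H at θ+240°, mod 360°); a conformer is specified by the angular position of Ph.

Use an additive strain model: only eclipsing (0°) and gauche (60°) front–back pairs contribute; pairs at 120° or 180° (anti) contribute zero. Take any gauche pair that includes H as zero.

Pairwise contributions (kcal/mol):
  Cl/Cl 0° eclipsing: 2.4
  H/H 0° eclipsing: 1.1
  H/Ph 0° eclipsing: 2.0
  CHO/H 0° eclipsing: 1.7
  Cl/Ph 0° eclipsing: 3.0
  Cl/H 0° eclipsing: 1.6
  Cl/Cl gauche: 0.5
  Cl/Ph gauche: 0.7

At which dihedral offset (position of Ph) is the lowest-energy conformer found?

180°

Ph at 0° (eclipsed): Cl–Ph eclipsed, H–H eclipsed, H–H eclipsed; 3.0 + 1.1 + 1.1 = 5.2 kcal/mol.
Ph at 60° (staggered): Cl–Ph gauche; 0.7 = 0.7 kcal/mol.
Ph at 120° (eclipsed): Cl–H eclipsed, H–Ph eclipsed, H–H eclipsed; 1.6 + 2.0 + 1.1 = 4.7 kcal/mol.
Ph at 180° (staggered): no non-H gauche contacts → 0.0 kcal/mol.
Ph at 240° (eclipsed): Cl–H eclipsed, H–H eclipsed, H–Ph eclipsed; 1.6 + 1.1 + 2.0 = 4.7 kcal/mol.
Ph at 300° (staggered): Cl–Ph gauche; 0.7 = 0.7 kcal/mol.
The minimum (0.0 kcal/mol) occurs with Ph at 180°.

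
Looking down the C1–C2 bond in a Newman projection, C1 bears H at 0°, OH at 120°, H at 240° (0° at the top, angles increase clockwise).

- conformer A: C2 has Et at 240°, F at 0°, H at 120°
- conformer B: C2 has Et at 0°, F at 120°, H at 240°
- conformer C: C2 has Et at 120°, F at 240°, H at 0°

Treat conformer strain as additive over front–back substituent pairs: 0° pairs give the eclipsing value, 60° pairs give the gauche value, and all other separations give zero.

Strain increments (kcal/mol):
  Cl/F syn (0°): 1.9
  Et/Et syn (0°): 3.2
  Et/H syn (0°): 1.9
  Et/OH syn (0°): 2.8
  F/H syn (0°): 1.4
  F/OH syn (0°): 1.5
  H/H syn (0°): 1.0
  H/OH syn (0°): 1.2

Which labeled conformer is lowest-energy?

A (eclipsed): H–F eclipsed, OH–H eclipsed, H–Et eclipsed; 1.4 + 1.2 + 1.9 = 4.5 kcal/mol.
B (eclipsed): H–Et eclipsed, OH–F eclipsed, H–H eclipsed; 1.9 + 1.5 + 1.0 = 4.4 kcal/mol.
C (eclipsed): H–H eclipsed, OH–Et eclipsed, H–F eclipsed; 1.0 + 2.8 + 1.4 = 5.2 kcal/mol.
B has the lowest total (4.4 kcal/mol).

B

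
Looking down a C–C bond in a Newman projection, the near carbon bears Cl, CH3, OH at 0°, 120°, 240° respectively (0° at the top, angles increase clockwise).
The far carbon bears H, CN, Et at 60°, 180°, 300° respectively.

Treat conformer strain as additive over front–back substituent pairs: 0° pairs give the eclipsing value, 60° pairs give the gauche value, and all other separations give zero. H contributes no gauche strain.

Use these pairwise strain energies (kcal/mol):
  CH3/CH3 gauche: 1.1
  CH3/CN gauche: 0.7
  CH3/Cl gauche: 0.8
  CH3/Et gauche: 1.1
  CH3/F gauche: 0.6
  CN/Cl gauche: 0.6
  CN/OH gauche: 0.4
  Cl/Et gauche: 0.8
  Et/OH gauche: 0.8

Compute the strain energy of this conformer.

This conformer (staggered): Cl(0°)/Et(300°) gauche 0.8; CH3(120°)/CN(180°) gauche 0.7; OH(240°)/CN(180°) gauche 0.4; OH(240°)/Et(300°) gauche 0.8 → 2.7 kcal/mol.

2.7 kcal/mol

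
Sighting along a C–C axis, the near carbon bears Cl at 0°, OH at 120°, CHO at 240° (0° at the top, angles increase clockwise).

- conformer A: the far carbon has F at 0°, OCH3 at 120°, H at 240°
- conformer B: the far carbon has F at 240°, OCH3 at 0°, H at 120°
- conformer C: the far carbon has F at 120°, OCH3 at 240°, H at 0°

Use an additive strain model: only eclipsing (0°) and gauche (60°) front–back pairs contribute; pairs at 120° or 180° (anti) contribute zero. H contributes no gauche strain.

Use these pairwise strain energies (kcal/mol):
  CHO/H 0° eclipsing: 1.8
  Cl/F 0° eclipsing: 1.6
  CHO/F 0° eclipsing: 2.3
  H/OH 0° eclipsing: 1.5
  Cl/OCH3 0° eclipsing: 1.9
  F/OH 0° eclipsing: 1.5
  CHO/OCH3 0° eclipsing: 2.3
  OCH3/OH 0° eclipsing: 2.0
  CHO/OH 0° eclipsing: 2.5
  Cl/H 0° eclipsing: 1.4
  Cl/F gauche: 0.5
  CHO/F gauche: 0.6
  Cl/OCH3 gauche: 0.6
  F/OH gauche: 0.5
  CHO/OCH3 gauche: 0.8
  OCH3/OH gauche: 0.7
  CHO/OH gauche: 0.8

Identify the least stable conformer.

B

A is eclipsed. Cl at 0° is eclipsed with F at 0° (1.6); OH at 120° is eclipsed with OCH3 at 120° (2.0); CHO at 240° is eclipsed with H at 240° (1.8). Total 5.4 kcal/mol.
B is eclipsed. Cl at 0° is eclipsed with OCH3 at 0° (1.9); OH at 120° is eclipsed with H at 120° (1.5); CHO at 240° is eclipsed with F at 240° (2.3). Total 5.7 kcal/mol.
C is eclipsed. Cl at 0° is eclipsed with H at 0° (1.4); OH at 120° is eclipsed with F at 120° (1.5); CHO at 240° is eclipsed with OCH3 at 240° (2.3). Total 5.2 kcal/mol.
B has the highest total (5.7 kcal/mol).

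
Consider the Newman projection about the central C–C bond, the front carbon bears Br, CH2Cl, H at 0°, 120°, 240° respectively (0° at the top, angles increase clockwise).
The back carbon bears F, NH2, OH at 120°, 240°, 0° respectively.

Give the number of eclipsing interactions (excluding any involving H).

2

Non-H eclipsing pairs: Br(0°)/OH(0°); CH2Cl(120°)/F(120°) — 2 interactions.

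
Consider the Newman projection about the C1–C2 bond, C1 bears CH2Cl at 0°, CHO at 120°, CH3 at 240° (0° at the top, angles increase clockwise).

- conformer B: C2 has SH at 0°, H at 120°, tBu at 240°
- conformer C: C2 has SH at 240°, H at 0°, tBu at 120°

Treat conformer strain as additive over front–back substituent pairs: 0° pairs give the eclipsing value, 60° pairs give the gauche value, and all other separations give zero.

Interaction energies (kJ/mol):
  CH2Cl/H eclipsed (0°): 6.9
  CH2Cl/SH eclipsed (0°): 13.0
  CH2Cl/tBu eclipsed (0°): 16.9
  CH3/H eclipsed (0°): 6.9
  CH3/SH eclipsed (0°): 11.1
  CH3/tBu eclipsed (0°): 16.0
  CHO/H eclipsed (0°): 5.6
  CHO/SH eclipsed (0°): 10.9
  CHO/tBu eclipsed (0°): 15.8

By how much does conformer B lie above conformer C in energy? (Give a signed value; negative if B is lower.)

+0.8 kJ/mol

B (eclipsed): CH2Cl(0°)/SH(0°) eclipsed 13.0; CHO(120°)/H(120°) eclipsed 5.6; CH3(240°)/tBu(240°) eclipsed 16.0 → 34.6 kJ/mol.
C (eclipsed): CH2Cl(0°)/H(0°) eclipsed 6.9; CHO(120°)/tBu(120°) eclipsed 15.8; CH3(240°)/SH(240°) eclipsed 11.1 → 33.8 kJ/mol.
E(B) − E(C) = 34.6 − 33.8 = +0.8 kJ/mol.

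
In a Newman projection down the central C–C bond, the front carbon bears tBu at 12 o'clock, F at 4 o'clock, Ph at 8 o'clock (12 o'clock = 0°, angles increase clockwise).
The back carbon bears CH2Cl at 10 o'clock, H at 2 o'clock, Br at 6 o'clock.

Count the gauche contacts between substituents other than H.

Non-H gauche pairs: tBu(0°)/CH2Cl(300°); F(120°)/Br(180°); Ph(240°)/CH2Cl(300°); Ph(240°)/Br(180°) — 4 interactions.

4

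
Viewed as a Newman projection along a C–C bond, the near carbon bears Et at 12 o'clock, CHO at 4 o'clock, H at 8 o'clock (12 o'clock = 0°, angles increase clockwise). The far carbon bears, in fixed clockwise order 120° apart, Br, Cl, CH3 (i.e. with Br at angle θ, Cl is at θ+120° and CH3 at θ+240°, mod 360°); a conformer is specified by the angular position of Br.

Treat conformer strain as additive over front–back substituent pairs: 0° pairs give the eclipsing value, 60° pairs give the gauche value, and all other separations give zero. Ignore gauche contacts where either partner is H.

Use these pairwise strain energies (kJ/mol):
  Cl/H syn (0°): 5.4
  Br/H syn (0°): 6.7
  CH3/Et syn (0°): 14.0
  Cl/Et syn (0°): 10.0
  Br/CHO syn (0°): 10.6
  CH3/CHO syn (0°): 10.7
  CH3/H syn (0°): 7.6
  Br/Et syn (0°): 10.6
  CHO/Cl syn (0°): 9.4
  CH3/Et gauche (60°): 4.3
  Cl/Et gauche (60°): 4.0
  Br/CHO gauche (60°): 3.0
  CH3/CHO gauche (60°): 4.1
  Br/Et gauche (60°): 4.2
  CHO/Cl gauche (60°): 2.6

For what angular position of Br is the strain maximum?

120°

Br at 0° is eclipsed. Et at 0° is eclipsed with Br at 0° (10.6); CHO at 120° is eclipsed with Cl at 120° (9.4); H at 240° is eclipsed with CH3 at 240° (7.6). Total 27.6 kJ/mol.
Br at 60° is staggered. Et at 0° is gauche with Br at 60° (4.2); Et at 0° is gauche with CH3 at 300° (4.3); CHO at 120° is gauche with Br at 60° (3.0); CHO at 120° is gauche with Cl at 180° (2.6). Total 14.1 kJ/mol.
Br at 120° is eclipsed. Et at 0° is eclipsed with CH3 at 0° (14.0); CHO at 120° is eclipsed with Br at 120° (10.6); H at 240° is eclipsed with Cl at 240° (5.4). Total 30.0 kJ/mol.
Br at 180° is staggered. Et at 0° is gauche with Cl at 300° (4.0); Et at 0° is gauche with CH3 at 60° (4.3); CHO at 120° is gauche with Br at 180° (3.0); CHO at 120° is gauche with CH3 at 60° (4.1). Total 15.4 kJ/mol.
Br at 240° is eclipsed. Et at 0° is eclipsed with Cl at 0° (10.0); CHO at 120° is eclipsed with CH3 at 120° (10.7); H at 240° is eclipsed with Br at 240° (6.7). Total 27.4 kJ/mol.
Br at 300° is staggered. Et at 0° is gauche with Br at 300° (4.2); Et at 0° is gauche with Cl at 60° (4.0); CHO at 120° is gauche with Cl at 60° (2.6); CHO at 120° is gauche with CH3 at 180° (4.1). Total 14.9 kJ/mol.
The maximum (30.0 kJ/mol) occurs with Br at 120°.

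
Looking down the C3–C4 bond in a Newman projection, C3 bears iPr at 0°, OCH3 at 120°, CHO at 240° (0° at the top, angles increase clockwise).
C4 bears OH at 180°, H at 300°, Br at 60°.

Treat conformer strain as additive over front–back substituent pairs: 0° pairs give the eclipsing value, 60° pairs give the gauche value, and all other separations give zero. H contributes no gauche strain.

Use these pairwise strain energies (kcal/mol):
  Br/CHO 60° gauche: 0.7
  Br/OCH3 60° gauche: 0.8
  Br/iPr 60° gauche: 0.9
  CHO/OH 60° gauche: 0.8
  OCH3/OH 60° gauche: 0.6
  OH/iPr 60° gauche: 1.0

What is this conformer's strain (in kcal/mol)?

3.1 kcal/mol

This conformer (staggered): iPr(0°)/Br(60°) gauche 0.9; OCH3(120°)/OH(180°) gauche 0.6; OCH3(120°)/Br(60°) gauche 0.8; CHO(240°)/OH(180°) gauche 0.8 → 3.1 kcal/mol.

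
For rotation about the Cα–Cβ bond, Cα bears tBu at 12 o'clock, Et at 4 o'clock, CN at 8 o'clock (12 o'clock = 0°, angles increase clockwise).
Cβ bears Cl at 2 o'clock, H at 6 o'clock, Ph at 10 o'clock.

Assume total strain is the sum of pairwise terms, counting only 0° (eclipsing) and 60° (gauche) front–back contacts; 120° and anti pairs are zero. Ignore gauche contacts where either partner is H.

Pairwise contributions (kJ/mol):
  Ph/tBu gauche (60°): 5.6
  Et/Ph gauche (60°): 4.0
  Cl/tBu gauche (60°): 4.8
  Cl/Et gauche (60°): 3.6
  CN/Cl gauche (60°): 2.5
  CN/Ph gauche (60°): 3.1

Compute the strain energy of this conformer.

This conformer (staggered): tBu–Cl gauche, tBu–Ph gauche, Et–Cl gauche, CN–Ph gauche; 4.8 + 5.6 + 3.6 + 3.1 = 17.1 kJ/mol.

17.1 kJ/mol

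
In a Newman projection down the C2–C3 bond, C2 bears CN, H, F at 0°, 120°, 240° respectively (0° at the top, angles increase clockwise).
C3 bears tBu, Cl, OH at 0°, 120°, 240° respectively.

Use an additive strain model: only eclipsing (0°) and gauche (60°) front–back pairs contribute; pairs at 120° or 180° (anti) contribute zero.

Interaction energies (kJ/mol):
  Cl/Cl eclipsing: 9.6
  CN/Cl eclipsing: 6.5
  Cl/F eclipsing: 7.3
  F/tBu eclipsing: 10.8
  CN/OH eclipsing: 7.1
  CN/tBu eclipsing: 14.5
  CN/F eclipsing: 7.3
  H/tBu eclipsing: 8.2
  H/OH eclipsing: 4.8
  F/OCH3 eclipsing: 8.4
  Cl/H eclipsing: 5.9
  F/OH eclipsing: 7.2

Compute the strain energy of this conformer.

This conformer (eclipsed): CN–tBu eclipsed, H–Cl eclipsed, F–OH eclipsed; 14.5 + 5.9 + 7.2 = 27.6 kJ/mol.

27.6 kJ/mol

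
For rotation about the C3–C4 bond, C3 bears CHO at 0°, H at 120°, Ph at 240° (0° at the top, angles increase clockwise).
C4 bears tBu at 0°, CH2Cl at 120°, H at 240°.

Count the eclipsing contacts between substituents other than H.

Non-H eclipsing pairs: CHO(0°)/tBu(0°) — 1 interaction.

1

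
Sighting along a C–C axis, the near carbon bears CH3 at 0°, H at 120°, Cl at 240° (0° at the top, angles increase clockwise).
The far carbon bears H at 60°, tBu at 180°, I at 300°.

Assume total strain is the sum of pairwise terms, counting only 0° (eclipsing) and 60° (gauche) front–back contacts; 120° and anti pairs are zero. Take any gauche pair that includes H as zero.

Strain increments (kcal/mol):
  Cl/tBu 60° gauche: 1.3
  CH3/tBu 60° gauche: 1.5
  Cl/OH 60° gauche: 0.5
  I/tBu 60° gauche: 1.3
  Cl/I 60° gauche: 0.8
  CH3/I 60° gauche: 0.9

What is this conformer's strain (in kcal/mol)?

3.0 kcal/mol

This conformer (staggered): CH3(0°)/I(300°) gauche 0.9; Cl(240°)/tBu(180°) gauche 1.3; Cl(240°)/I(300°) gauche 0.8 → 3.0 kcal/mol.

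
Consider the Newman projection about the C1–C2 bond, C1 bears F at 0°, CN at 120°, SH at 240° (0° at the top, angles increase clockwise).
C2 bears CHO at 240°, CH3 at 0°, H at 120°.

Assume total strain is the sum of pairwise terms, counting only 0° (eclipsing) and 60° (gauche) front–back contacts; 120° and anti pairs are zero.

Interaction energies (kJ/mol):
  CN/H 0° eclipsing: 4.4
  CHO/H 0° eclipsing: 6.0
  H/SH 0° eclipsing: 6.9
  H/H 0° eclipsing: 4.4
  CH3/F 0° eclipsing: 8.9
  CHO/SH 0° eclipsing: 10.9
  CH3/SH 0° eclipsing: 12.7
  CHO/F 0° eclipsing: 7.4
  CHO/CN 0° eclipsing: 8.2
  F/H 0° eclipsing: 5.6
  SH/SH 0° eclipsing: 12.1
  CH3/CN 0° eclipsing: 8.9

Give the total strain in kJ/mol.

24.2 kJ/mol

This conformer (eclipsed): F(0°)/CH3(0°) eclipsed 8.9; CN(120°)/H(120°) eclipsed 4.4; SH(240°)/CHO(240°) eclipsed 10.9 → 24.2 kJ/mol.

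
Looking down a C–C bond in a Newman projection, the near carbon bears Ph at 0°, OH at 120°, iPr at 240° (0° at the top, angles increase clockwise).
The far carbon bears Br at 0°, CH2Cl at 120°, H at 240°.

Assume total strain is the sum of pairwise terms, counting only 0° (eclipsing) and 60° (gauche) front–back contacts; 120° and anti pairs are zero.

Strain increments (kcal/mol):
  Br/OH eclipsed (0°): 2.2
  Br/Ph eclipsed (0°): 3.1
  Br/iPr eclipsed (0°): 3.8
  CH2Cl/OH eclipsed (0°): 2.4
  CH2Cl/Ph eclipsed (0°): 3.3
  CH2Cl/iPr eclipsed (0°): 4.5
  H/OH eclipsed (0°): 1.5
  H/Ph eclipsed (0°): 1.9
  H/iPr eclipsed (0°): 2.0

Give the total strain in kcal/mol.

This conformer (eclipsed): Ph(0°)/Br(0°) eclipsed 3.1; OH(120°)/CH2Cl(120°) eclipsed 2.4; iPr(240°)/H(240°) eclipsed 2.0 → 7.5 kcal/mol.

7.5 kcal/mol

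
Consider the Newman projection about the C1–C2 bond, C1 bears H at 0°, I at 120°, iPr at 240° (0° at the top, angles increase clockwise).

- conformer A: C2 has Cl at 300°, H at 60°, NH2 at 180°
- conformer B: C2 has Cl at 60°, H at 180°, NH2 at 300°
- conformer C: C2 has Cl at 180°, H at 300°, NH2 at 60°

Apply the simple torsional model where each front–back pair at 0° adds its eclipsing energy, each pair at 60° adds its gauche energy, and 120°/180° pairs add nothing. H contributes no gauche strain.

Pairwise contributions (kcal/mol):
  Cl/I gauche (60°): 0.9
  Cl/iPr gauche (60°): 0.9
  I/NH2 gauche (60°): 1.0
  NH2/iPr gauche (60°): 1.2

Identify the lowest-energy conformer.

B

A (staggered): I(120°)/NH2(180°) gauche 1.0; iPr(240°)/Cl(300°) gauche 0.9; iPr(240°)/NH2(180°) gauche 1.2 → 3.1 kcal/mol.
B (staggered): I(120°)/Cl(60°) gauche 0.9; iPr(240°)/NH2(300°) gauche 1.2 → 2.1 kcal/mol.
C (staggered): I(120°)/Cl(180°) gauche 0.9; I(120°)/NH2(60°) gauche 1.0; iPr(240°)/Cl(180°) gauche 0.9 → 2.8 kcal/mol.
B has the lowest total (2.1 kcal/mol).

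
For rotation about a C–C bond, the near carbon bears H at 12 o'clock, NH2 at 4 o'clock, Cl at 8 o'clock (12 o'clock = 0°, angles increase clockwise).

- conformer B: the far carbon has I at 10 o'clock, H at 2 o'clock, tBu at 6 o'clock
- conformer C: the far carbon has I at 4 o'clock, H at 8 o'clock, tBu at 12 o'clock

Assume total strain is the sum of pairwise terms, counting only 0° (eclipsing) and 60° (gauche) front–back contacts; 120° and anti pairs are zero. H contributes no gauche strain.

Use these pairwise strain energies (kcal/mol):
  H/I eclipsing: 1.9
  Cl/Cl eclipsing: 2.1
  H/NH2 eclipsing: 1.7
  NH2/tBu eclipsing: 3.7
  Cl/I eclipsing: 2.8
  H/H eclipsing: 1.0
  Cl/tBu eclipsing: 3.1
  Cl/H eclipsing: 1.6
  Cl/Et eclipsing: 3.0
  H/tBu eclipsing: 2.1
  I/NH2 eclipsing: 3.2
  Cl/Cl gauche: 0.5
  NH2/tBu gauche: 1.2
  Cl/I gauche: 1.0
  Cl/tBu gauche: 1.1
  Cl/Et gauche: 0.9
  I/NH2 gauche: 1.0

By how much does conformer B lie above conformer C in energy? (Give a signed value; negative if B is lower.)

B (staggered): NH2(120°)/tBu(180°) gauche 1.2; Cl(240°)/I(300°) gauche 1.0; Cl(240°)/tBu(180°) gauche 1.1 → 3.3 kcal/mol.
C (eclipsed): H(0°)/tBu(0°) eclipsed 2.1; NH2(120°)/I(120°) eclipsed 3.2; Cl(240°)/H(240°) eclipsed 1.6 → 6.9 kcal/mol.
E(B) − E(C) = 3.3 − 6.9 = -3.6 kcal/mol.

-3.6 kcal/mol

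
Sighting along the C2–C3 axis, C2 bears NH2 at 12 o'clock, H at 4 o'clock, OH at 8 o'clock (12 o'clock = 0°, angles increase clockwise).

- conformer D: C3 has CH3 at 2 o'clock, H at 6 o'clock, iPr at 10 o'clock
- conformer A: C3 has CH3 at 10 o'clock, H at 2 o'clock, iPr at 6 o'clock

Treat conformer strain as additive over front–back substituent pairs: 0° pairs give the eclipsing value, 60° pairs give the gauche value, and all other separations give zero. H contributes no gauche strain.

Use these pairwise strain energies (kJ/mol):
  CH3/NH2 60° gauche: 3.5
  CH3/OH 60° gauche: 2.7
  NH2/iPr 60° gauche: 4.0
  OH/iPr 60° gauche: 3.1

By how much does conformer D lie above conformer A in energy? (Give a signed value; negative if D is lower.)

+1.3 kJ/mol

D is staggered. NH2 at 0° is gauche with CH3 at 60° (3.5); NH2 at 0° is gauche with iPr at 300° (4.0); OH at 240° is gauche with iPr at 300° (3.1). Total 10.6 kJ/mol.
A is staggered. NH2 at 0° is gauche with CH3 at 300° (3.5); OH at 240° is gauche with CH3 at 300° (2.7); OH at 240° is gauche with iPr at 180° (3.1). Total 9.3 kJ/mol.
E(D) − E(A) = 10.6 − 9.3 = +1.3 kJ/mol.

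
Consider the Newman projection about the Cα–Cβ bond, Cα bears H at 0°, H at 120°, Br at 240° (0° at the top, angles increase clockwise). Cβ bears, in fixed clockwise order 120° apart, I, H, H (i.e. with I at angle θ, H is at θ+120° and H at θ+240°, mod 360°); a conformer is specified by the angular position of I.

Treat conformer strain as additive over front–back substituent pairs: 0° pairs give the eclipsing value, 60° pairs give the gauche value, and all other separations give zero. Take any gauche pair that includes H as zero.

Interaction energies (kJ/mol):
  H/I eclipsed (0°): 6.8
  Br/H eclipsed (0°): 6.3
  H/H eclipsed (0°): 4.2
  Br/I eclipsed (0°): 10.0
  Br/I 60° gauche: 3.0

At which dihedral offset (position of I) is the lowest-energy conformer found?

I at 0° is eclipsed. H at 0° is eclipsed with I at 0° (6.8); H at 120° is eclipsed with H at 120° (4.2); Br at 240° is eclipsed with H at 240° (6.3). Total 17.3 kJ/mol.
I at 60° (staggered): no non-H gauche contacts → 0.0 kJ/mol.
I at 120° is eclipsed. H at 0° is eclipsed with H at 0° (4.2); H at 120° is eclipsed with I at 120° (6.8); Br at 240° is eclipsed with H at 240° (6.3). Total 17.3 kJ/mol.
I at 180° is staggered. Br at 240° is gauche with I at 180° (3.0). Total 3.0 kJ/mol.
I at 240° is eclipsed. H at 0° is eclipsed with H at 0° (4.2); H at 120° is eclipsed with H at 120° (4.2); Br at 240° is eclipsed with I at 240° (10.0). Total 18.4 kJ/mol.
I at 300° is staggered. Br at 240° is gauche with I at 300° (3.0). Total 3.0 kJ/mol.
The minimum (0.0 kJ/mol) occurs with I at 60°.

60°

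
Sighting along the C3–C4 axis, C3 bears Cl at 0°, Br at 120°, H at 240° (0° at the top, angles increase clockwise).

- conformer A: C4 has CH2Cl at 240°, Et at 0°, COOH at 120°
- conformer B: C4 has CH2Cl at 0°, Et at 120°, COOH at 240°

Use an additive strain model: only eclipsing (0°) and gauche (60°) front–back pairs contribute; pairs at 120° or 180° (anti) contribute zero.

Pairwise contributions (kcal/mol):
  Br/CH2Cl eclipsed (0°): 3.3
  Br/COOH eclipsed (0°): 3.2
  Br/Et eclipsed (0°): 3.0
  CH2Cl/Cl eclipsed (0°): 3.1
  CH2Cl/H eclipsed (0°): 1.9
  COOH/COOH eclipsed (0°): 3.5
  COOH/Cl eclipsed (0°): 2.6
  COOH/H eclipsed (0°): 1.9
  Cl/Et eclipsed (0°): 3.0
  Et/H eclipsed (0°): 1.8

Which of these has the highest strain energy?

A (eclipsed): Cl(0°)/Et(0°) eclipsed 3.0; Br(120°)/COOH(120°) eclipsed 3.2; H(240°)/CH2Cl(240°) eclipsed 1.9 → 8.1 kcal/mol.
B (eclipsed): Cl(0°)/CH2Cl(0°) eclipsed 3.1; Br(120°)/Et(120°) eclipsed 3.0; H(240°)/COOH(240°) eclipsed 1.9 → 8.0 kcal/mol.
A has the highest total (8.1 kcal/mol).

A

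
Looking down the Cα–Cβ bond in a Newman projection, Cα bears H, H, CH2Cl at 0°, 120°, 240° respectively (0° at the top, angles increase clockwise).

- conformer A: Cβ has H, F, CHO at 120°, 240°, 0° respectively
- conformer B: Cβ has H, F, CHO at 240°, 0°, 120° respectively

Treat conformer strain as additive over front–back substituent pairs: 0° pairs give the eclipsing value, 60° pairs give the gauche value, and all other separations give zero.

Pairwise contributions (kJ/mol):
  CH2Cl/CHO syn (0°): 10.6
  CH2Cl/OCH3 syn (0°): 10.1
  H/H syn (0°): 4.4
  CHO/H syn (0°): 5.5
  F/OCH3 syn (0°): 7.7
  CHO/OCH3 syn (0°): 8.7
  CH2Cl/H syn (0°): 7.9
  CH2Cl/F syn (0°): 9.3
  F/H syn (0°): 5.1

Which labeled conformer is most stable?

B

A is eclipsed. H at 0° is eclipsed with CHO at 0° (5.5); H at 120° is eclipsed with H at 120° (4.4); CH2Cl at 240° is eclipsed with F at 240° (9.3). Total 19.2 kJ/mol.
B is eclipsed. H at 0° is eclipsed with F at 0° (5.1); H at 120° is eclipsed with CHO at 120° (5.5); CH2Cl at 240° is eclipsed with H at 240° (7.9). Total 18.5 kJ/mol.
B has the lowest total (18.5 kJ/mol).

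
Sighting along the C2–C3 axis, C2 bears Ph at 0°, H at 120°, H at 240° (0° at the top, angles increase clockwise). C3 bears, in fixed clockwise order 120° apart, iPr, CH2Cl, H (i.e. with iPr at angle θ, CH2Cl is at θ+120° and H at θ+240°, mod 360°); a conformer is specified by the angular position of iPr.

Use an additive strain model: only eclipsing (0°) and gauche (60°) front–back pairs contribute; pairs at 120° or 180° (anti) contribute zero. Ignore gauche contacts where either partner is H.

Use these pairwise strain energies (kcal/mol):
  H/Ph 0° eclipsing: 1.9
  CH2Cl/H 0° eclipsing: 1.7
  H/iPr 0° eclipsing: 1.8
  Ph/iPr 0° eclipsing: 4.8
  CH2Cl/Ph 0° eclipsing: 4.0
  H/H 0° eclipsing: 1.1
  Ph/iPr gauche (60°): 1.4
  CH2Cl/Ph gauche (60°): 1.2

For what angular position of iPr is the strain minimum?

iPr at 0° (eclipsed): Ph–iPr eclipsed, H–CH2Cl eclipsed, H–H eclipsed; 4.8 + 1.7 + 1.1 = 7.6 kcal/mol.
iPr at 60° (staggered): Ph–iPr gauche; 1.4 = 1.4 kcal/mol.
iPr at 120° (eclipsed): Ph–H eclipsed, H–iPr eclipsed, H–CH2Cl eclipsed; 1.9 + 1.8 + 1.7 = 5.4 kcal/mol.
iPr at 180° (staggered): Ph–CH2Cl gauche; 1.2 = 1.2 kcal/mol.
iPr at 240° (eclipsed): Ph–CH2Cl eclipsed, H–H eclipsed, H–iPr eclipsed; 4.0 + 1.1 + 1.8 = 6.9 kcal/mol.
iPr at 300° (staggered): Ph–iPr gauche, Ph–CH2Cl gauche; 1.4 + 1.2 = 2.6 kcal/mol.
The minimum (1.2 kcal/mol) occurs with iPr at 180°.

180°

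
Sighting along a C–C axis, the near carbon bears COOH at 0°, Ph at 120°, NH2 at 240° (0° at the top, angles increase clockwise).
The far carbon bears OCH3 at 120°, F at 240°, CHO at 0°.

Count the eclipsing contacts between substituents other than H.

Non-H eclipsing pairs: COOH(0°)/CHO(0°); Ph(120°)/OCH3(120°); NH2(240°)/F(240°) — 3 interactions.

3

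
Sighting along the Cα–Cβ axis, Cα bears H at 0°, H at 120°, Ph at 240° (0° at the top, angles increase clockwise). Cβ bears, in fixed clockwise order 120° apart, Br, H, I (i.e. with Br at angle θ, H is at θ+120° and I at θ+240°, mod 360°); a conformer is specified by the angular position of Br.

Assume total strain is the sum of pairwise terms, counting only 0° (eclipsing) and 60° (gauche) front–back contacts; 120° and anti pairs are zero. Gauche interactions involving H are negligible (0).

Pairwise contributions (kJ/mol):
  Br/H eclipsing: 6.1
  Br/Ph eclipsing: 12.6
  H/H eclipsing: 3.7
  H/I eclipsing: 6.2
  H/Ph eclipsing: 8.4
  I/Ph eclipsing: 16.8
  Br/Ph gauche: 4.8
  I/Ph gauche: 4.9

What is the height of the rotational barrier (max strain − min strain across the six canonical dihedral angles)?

Br at 0° is eclipsed. H at 0° is eclipsed with Br at 0° (6.1); H at 120° is eclipsed with H at 120° (3.7); Ph at 240° is eclipsed with I at 240° (16.8). Total 26.6 kJ/mol.
Br at 60° is staggered. Ph at 240° is gauche with I at 300° (4.9). Total 4.9 kJ/mol.
Br at 120° is eclipsed. H at 0° is eclipsed with I at 0° (6.2); H at 120° is eclipsed with Br at 120° (6.1); Ph at 240° is eclipsed with H at 240° (8.4). Total 20.7 kJ/mol.
Br at 180° is staggered. Ph at 240° is gauche with Br at 180° (4.8). Total 4.8 kJ/mol.
Br at 240° is eclipsed. H at 0° is eclipsed with H at 0° (3.7); H at 120° is eclipsed with I at 120° (6.2); Ph at 240° is eclipsed with Br at 240° (12.6). Total 22.5 kJ/mol.
Br at 300° is staggered. Ph at 240° is gauche with Br at 300° (4.8); Ph at 240° is gauche with I at 180° (4.9). Total 9.7 kJ/mol.
Max at 0° (26.6 kJ/mol), min at 180° (4.8 kJ/mol); barrier = 21.8 kJ/mol.

21.8 kJ/mol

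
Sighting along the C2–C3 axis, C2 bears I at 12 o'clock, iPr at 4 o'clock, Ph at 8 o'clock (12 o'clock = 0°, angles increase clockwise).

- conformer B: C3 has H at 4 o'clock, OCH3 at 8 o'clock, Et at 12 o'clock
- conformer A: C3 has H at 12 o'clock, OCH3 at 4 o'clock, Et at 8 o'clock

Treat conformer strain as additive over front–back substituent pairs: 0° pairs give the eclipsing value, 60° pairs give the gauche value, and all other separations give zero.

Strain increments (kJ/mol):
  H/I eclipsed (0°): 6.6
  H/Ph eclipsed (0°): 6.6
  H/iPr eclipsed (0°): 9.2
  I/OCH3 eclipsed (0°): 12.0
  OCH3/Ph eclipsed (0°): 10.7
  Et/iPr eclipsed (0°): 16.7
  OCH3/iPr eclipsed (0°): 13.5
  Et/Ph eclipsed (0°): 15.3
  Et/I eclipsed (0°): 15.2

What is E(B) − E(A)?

-0.3 kJ/mol

B (eclipsed): I–Et eclipsed, iPr–H eclipsed, Ph–OCH3 eclipsed; 15.2 + 9.2 + 10.7 = 35.1 kJ/mol.
A (eclipsed): I–H eclipsed, iPr–OCH3 eclipsed, Ph–Et eclipsed; 6.6 + 13.5 + 15.3 = 35.4 kJ/mol.
E(B) − E(A) = 35.1 − 35.4 = -0.3 kJ/mol.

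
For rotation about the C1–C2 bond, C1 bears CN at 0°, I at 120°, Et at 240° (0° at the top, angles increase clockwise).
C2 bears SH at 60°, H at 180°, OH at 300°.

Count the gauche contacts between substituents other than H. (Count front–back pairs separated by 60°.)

Non-H gauche pairs: CN(0°)/SH(60°); CN(0°)/OH(300°); I(120°)/SH(60°); Et(240°)/OH(300°) — 4 interactions.

4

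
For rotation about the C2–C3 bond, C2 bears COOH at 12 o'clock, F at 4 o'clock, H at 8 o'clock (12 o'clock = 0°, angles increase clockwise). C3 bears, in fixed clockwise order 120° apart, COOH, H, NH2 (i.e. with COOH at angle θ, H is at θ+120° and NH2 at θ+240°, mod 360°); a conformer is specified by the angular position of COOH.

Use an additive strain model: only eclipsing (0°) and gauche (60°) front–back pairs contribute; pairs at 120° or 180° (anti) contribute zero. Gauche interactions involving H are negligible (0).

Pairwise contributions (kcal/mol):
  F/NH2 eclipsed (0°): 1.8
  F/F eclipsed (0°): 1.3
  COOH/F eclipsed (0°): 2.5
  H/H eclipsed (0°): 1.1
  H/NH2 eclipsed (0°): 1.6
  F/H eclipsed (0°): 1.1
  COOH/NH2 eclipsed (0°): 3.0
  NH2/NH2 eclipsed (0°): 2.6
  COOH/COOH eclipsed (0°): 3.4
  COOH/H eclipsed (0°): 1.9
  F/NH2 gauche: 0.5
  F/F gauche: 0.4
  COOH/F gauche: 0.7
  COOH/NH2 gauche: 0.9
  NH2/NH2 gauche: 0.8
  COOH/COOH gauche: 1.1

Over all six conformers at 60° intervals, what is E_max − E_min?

5.0 kcal/mol

COOH at 0° is eclipsed. COOH at 0° is eclipsed with COOH at 0° (3.4); F at 120° is eclipsed with H at 120° (1.1); H at 240° is eclipsed with NH2 at 240° (1.6). Total 6.1 kcal/mol.
COOH at 60° is staggered. COOH at 0° is gauche with COOH at 60° (1.1); COOH at 0° is gauche with NH2 at 300° (0.9); F at 120° is gauche with COOH at 60° (0.7). Total 2.7 kcal/mol.
COOH at 120° is eclipsed. COOH at 0° is eclipsed with NH2 at 0° (3.0); F at 120° is eclipsed with COOH at 120° (2.5); H at 240° is eclipsed with H at 240° (1.1). Total 6.6 kcal/mol.
COOH at 180° is staggered. COOH at 0° is gauche with NH2 at 60° (0.9); F at 120° is gauche with COOH at 180° (0.7); F at 120° is gauche with NH2 at 60° (0.5). Total 2.1 kcal/mol.
COOH at 240° is eclipsed. COOH at 0° is eclipsed with H at 0° (1.9); F at 120° is eclipsed with NH2 at 120° (1.8); H at 240° is eclipsed with COOH at 240° (1.9). Total 5.6 kcal/mol.
COOH at 300° is staggered. COOH at 0° is gauche with COOH at 300° (1.1); F at 120° is gauche with NH2 at 180° (0.5). Total 1.6 kcal/mol.
Max at 120° (6.6 kcal/mol), min at 300° (1.6 kcal/mol); barrier = 5.0 kcal/mol.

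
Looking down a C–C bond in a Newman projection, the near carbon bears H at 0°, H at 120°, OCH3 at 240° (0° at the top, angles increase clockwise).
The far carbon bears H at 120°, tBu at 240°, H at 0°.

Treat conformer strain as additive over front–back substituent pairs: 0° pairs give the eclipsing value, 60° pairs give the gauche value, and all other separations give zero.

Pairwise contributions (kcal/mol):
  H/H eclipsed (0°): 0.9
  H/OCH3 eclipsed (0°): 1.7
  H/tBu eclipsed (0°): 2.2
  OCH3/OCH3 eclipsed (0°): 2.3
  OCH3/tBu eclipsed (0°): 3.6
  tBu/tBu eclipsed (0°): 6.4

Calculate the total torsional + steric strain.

This conformer is eclipsed. H at 0° is eclipsed with H at 0° (0.9); H at 120° is eclipsed with H at 120° (0.9); OCH3 at 240° is eclipsed with tBu at 240° (3.6). Total 5.4 kcal/mol.

5.4 kcal/mol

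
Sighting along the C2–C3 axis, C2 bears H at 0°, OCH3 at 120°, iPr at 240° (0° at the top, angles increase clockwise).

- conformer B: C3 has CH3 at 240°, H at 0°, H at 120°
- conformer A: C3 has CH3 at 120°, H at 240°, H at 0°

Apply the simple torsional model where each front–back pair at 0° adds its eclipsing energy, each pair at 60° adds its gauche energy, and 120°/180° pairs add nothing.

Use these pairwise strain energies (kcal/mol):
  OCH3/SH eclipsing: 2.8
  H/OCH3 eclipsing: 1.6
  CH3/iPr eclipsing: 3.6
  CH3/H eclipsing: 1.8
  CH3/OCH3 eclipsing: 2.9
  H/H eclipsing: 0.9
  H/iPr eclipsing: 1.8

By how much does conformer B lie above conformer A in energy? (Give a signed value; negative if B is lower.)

+0.5 kcal/mol

B (eclipsed): H–H eclipsed, OCH3–H eclipsed, iPr–CH3 eclipsed; 0.9 + 1.6 + 3.6 = 6.1 kcal/mol.
A (eclipsed): H–H eclipsed, OCH3–CH3 eclipsed, iPr–H eclipsed; 0.9 + 2.9 + 1.8 = 5.6 kcal/mol.
E(B) − E(A) = 6.1 − 5.6 = +0.5 kcal/mol.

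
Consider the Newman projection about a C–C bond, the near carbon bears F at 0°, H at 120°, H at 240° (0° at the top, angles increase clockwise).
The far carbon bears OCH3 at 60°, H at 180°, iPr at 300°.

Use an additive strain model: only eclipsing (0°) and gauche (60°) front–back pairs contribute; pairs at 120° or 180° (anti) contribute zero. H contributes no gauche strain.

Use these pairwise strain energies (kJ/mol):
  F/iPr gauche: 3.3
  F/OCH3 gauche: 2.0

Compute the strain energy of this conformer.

5.3 kJ/mol

This conformer (staggered): F–OCH3 gauche, F–iPr gauche; 2.0 + 3.3 = 5.3 kJ/mol.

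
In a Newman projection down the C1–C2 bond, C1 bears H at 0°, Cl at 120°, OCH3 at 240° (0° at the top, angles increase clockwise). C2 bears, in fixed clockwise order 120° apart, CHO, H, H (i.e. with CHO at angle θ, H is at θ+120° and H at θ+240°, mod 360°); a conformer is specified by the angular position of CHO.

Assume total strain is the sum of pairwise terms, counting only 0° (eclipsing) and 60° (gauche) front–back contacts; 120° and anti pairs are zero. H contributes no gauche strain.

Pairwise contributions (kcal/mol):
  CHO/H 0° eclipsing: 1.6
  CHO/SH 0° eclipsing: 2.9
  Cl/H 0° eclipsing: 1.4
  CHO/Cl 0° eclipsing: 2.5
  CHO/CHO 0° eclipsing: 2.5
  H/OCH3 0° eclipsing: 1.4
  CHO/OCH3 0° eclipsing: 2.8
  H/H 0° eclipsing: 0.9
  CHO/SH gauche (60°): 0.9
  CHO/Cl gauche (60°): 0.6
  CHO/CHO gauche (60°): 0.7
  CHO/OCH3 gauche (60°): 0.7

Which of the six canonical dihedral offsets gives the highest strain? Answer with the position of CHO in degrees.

240°

CHO at 0° (eclipsed): H–CHO eclipsed, Cl–H eclipsed, OCH3–H eclipsed; 1.6 + 1.4 + 1.4 = 4.4 kcal/mol.
CHO at 60° (staggered): Cl–CHO gauche; 0.6 = 0.6 kcal/mol.
CHO at 120° (eclipsed): H–H eclipsed, Cl–CHO eclipsed, OCH3–H eclipsed; 0.9 + 2.5 + 1.4 = 4.8 kcal/mol.
CHO at 180° (staggered): Cl–CHO gauche, OCH3–CHO gauche; 0.6 + 0.7 = 1.3 kcal/mol.
CHO at 240° (eclipsed): H–H eclipsed, Cl–H eclipsed, OCH3–CHO eclipsed; 0.9 + 1.4 + 2.8 = 5.1 kcal/mol.
CHO at 300° (staggered): OCH3–CHO gauche; 0.7 = 0.7 kcal/mol.
The maximum (5.1 kcal/mol) occurs with CHO at 240°.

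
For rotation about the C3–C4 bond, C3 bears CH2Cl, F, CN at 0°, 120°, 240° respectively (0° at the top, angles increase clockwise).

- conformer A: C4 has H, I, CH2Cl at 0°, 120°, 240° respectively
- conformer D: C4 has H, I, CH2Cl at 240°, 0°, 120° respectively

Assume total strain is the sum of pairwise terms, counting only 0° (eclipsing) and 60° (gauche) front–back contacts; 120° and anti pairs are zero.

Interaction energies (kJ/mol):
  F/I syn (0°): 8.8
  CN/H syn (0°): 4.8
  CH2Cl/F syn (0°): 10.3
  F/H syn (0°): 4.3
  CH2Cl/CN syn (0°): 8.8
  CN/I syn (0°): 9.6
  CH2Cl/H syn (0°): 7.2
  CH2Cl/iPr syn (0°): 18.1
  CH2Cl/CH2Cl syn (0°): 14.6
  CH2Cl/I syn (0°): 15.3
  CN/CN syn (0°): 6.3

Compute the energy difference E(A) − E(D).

-5.6 kJ/mol

A (eclipsed): CH2Cl–H eclipsed, F–I eclipsed, CN–CH2Cl eclipsed; 7.2 + 8.8 + 8.8 = 24.8 kJ/mol.
D (eclipsed): CH2Cl–I eclipsed, F–CH2Cl eclipsed, CN–H eclipsed; 15.3 + 10.3 + 4.8 = 30.4 kJ/mol.
E(A) − E(D) = 24.8 − 30.4 = -5.6 kJ/mol.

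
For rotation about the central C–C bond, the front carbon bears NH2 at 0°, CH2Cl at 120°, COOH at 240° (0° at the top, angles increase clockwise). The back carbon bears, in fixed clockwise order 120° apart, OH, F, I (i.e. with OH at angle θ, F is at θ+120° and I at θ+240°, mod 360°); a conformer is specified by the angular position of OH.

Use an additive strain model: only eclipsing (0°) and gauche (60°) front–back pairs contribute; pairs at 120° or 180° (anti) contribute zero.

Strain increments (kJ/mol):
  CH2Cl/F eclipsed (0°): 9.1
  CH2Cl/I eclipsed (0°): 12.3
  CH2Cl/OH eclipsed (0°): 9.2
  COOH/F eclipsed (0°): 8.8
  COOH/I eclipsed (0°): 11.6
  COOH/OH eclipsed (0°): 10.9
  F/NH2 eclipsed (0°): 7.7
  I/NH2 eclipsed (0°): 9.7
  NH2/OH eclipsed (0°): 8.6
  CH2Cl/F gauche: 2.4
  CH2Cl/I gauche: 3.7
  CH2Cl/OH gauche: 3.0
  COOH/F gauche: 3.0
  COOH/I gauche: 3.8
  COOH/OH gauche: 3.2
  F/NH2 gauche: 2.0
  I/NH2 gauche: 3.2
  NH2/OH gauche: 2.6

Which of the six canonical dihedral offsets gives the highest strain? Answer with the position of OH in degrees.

240°

OH at 0° (eclipsed): NH2(0°)/OH(0°) eclipsed 8.6; CH2Cl(120°)/F(120°) eclipsed 9.1; COOH(240°)/I(240°) eclipsed 11.6 → 29.3 kJ/mol.
OH at 60° (staggered): NH2(0°)/OH(60°) gauche 2.6; NH2(0°)/I(300°) gauche 3.2; CH2Cl(120°)/OH(60°) gauche 3.0; CH2Cl(120°)/F(180°) gauche 2.4; COOH(240°)/F(180°) gauche 3.0; COOH(240°)/I(300°) gauche 3.8 → 18.0 kJ/mol.
OH at 120° (eclipsed): NH2(0°)/I(0°) eclipsed 9.7; CH2Cl(120°)/OH(120°) eclipsed 9.2; COOH(240°)/F(240°) eclipsed 8.8 → 27.7 kJ/mol.
OH at 180° (staggered): NH2(0°)/F(300°) gauche 2.0; NH2(0°)/I(60°) gauche 3.2; CH2Cl(120°)/OH(180°) gauche 3.0; CH2Cl(120°)/I(60°) gauche 3.7; COOH(240°)/OH(180°) gauche 3.2; COOH(240°)/F(300°) gauche 3.0 → 18.1 kJ/mol.
OH at 240° (eclipsed): NH2(0°)/F(0°) eclipsed 7.7; CH2Cl(120°)/I(120°) eclipsed 12.3; COOH(240°)/OH(240°) eclipsed 10.9 → 30.9 kJ/mol.
OH at 300° (staggered): NH2(0°)/OH(300°) gauche 2.6; NH2(0°)/F(60°) gauche 2.0; CH2Cl(120°)/F(60°) gauche 2.4; CH2Cl(120°)/I(180°) gauche 3.7; COOH(240°)/OH(300°) gauche 3.2; COOH(240°)/I(180°) gauche 3.8 → 17.7 kJ/mol.
The maximum (30.9 kJ/mol) occurs with OH at 240°.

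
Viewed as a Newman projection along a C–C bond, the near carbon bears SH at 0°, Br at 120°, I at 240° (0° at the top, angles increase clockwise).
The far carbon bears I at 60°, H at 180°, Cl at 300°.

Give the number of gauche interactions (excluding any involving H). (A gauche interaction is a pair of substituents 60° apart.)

4

Non-H gauche pairs: SH(0°)/I(60°); SH(0°)/Cl(300°); Br(120°)/I(60°); I(240°)/Cl(300°) — 4 interactions.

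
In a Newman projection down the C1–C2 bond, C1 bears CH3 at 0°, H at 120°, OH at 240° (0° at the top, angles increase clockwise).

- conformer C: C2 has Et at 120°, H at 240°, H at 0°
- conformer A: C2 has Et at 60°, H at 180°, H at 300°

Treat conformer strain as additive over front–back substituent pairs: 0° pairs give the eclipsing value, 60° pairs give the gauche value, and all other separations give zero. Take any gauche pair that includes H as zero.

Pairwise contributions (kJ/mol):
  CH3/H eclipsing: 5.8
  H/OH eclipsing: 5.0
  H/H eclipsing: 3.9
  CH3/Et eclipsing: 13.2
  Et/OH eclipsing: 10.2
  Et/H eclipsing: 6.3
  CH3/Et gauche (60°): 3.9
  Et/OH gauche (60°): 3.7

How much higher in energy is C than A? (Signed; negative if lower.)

+13.2 kJ/mol

C (eclipsed): CH3(0°)/H(0°) eclipsed 5.8; H(120°)/Et(120°) eclipsed 6.3; OH(240°)/H(240°) eclipsed 5.0 → 17.1 kJ/mol.
A (staggered): CH3(0°)/Et(60°) gauche 3.9 → 3.9 kJ/mol.
E(C) − E(A) = 17.1 − 3.9 = +13.2 kJ/mol.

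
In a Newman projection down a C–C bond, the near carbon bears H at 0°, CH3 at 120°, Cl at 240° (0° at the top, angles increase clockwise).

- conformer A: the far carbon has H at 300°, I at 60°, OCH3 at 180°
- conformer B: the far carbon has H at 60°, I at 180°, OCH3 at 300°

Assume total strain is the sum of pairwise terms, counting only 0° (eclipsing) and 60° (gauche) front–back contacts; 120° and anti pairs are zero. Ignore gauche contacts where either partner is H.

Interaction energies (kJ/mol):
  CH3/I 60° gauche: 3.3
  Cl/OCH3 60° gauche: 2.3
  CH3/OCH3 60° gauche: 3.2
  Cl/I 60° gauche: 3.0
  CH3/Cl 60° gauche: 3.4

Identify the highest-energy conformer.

A

A is staggered. CH3 at 120° is gauche with I at 60° (3.3); CH3 at 120° is gauche with OCH3 at 180° (3.2); Cl at 240° is gauche with OCH3 at 180° (2.3). Total 8.8 kJ/mol.
B is staggered. CH3 at 120° is gauche with I at 180° (3.3); Cl at 240° is gauche with I at 180° (3.0); Cl at 240° is gauche with OCH3 at 300° (2.3). Total 8.6 kJ/mol.
A has the highest total (8.8 kJ/mol).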